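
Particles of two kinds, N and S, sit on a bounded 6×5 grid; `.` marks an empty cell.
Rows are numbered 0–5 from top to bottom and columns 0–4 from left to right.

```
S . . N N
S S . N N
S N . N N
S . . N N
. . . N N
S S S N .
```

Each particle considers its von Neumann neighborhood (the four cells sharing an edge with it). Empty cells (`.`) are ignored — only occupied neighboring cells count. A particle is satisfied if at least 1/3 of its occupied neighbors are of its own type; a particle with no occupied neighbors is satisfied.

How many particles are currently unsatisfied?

(0,0)S 1/1 ✓
(0,3)N 2/2 ✓
(0,4)N 2/2 ✓
(1,0)S 3/3 ✓
(1,1)S 1/2 ✓
(1,3)N 3/3 ✓
(1,4)N 3/3 ✓
(2,0)S 2/3 ✓
(2,1)N 0/2 ✗
(2,3)N 3/3 ✓
(2,4)N 3/3 ✓
(3,0)S 1/1 ✓
(3,3)N 3/3 ✓
(3,4)N 3/3 ✓
(4,3)N 3/3 ✓
(4,4)N 2/2 ✓
(5,0)S 1/1 ✓
(5,1)S 2/2 ✓
(5,2)S 1/2 ✓
(5,3)N 1/2 ✓
Unsatisfied: (2,1) — 1 in total.

1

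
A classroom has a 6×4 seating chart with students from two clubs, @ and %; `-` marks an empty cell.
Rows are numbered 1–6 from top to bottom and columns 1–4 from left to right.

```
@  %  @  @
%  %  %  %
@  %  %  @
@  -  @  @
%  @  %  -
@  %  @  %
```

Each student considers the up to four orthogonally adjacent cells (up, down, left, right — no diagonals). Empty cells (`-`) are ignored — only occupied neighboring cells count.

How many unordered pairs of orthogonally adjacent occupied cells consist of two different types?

Scan each occupied cell's neighbors to the right and below so each pair is counted once.
Row 1: @(1,1)–%(1,2)≠ @(1,1)–%(2,1)≠ %(1,2)–@(1,3)≠ %(1,2)–%(2,2)= @(1,3)–@(1,4)= @(1,3)–%(2,3)≠ @(1,4)–%(2,4)≠  → 5/7 unlike.
Row 2: %(2,1)–%(2,2)= %(2,1)–@(3,1)≠ %(2,2)–%(2,3)= %(2,2)–%(3,2)= %(2,3)–%(2,4)= %(2,3)–%(3,3)= %(2,4)–@(3,4)≠  → 2/7 unlike.
Row 3: @(3,1)–%(3,2)≠ @(3,1)–@(4,1)= %(3,2)–%(3,3)= %(3,3)–@(3,4)≠ %(3,3)–@(4,3)≠ @(3,4)–@(4,4)=  → 3/6 unlike.
Row 4: @(4,1)–%(5,1)≠ @(4,3)–@(4,4)= @(4,3)–%(5,3)≠  → 2/3 unlike.
Row 5: %(5,1)–@(5,2)≠ %(5,1)–@(6,1)≠ @(5,2)–%(5,3)≠ @(5,2)–%(6,2)≠ %(5,3)–@(6,3)≠  → 5/5 unlike.
Row 6: @(6,1)–%(6,2)≠ %(6,2)–@(6,3)≠ @(6,3)–%(6,4)≠  → 3/3 unlike.
Total adjacent occupied pairs: 31; unlike-type pairs: 20.

20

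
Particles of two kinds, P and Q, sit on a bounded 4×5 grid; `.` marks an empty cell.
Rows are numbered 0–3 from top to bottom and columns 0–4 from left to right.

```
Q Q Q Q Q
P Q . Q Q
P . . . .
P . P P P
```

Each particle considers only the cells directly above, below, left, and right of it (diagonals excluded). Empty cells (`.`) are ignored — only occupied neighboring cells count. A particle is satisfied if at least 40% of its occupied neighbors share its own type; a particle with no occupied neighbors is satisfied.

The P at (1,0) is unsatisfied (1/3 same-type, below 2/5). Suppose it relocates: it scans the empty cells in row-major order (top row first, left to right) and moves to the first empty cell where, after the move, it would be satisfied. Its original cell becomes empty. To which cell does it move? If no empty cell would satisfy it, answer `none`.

Vacating (1,0). Empty cells in order:
  (1,2): 0/3 same-type → still unsatisfied.
  (2,1): 1/2 same-type → satisfied — stop here.

(2,1)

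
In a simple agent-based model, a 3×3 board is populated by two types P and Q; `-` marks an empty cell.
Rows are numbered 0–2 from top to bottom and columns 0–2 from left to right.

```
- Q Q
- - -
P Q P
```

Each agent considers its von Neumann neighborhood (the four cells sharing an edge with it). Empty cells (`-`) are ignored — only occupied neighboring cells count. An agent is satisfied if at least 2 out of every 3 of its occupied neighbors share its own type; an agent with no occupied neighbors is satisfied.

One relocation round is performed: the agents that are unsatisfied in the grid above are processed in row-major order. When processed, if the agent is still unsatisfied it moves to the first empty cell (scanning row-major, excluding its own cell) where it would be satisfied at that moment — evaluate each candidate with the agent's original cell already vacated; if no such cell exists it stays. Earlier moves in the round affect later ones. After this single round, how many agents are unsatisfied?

2

Initially unsatisfied (in order): (2,0), (2,1), (2,2).
  (2,0) → (1,0).
  (2,1): no empty cell satisfies it; stays.
  (2,2): no empty cell satisfies it; stays.
Resulting grid:
- Q Q
P - -
- Q P
Unsatisfied now: (2,1), (2,2).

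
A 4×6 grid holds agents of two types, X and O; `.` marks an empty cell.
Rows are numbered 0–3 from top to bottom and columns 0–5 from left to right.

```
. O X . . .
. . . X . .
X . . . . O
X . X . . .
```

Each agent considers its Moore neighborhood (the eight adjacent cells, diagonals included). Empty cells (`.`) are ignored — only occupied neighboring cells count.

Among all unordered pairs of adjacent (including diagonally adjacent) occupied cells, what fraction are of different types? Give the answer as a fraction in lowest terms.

Scan each occupied cell's neighbors to the right and below (and the two forward diagonals) so each pair is counted once.
Row 0: O(0,1)–X(0,2)≠ X(0,2)–X(1,3)=  → 1/2 unlike.
Row 2: X(2,0)–X(3,0)=  → 0/1 unlike.
Total adjacent occupied pairs: 3; unlike-type pairs: 1.
1/3 is already in lowest terms.

1/3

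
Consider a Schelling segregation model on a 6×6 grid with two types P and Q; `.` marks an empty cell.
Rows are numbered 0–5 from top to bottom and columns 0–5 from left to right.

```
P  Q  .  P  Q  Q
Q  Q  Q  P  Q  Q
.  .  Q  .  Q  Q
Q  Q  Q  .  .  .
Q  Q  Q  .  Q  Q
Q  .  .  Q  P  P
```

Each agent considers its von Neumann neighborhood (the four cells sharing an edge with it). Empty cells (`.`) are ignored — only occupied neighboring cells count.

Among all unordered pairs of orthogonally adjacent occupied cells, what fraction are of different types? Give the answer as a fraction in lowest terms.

8/31

Scan each occupied cell's neighbors to the right and below so each pair is counted once.
Row 0: P(0,0)–Q(0,1)≠ P(0,0)–Q(1,0)≠ Q(0,1)–Q(1,1)= P(0,3)–Q(0,4)≠ P(0,3)–P(1,3)= Q(0,4)–Q(0,5)= Q(0,4)–Q(1,4)= Q(0,5)–Q(1,5)=  → 3/8 unlike.
Row 1: Q(1,0)–Q(1,1)= Q(1,1)–Q(1,2)= Q(1,2)–P(1,3)≠ Q(1,2)–Q(2,2)= P(1,3)–Q(1,4)≠ Q(1,4)–Q(1,5)= Q(1,4)–Q(2,4)= Q(1,5)–Q(2,5)=  → 2/8 unlike.
Row 2: Q(2,2)–Q(3,2)= Q(2,4)–Q(2,5)=  → 0/2 unlike.
Row 3: Q(3,0)–Q(3,1)= Q(3,0)–Q(4,0)= Q(3,1)–Q(3,2)= Q(3,1)–Q(4,1)= Q(3,2)–Q(4,2)=  → 0/5 unlike.
Row 4: Q(4,0)–Q(4,1)= Q(4,0)–Q(5,0)= Q(4,1)–Q(4,2)= Q(4,4)–Q(4,5)= Q(4,4)–P(5,4)≠ Q(4,5)–P(5,5)≠  → 2/6 unlike.
Row 5: Q(5,3)–P(5,4)≠ P(5,4)–P(5,5)=  → 1/2 unlike.
Total adjacent occupied pairs: 31; unlike-type pairs: 8.
8/31 is already in lowest terms.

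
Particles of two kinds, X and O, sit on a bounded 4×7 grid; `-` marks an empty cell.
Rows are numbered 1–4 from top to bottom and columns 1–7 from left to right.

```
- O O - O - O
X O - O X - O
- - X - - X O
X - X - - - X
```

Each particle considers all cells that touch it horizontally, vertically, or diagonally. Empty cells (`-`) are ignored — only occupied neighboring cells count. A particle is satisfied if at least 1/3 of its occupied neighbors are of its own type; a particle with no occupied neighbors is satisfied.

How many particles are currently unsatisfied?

1

Row 1: (1,2)O 2/3 ✓ · (1,3)O 3/3 ✓ · (1,5)O 1/2 ✓ · (1,7)O 1/1 ✓
Row 2: (2,1)X 0/2 ✗ · (2,2)O 2/4 ✓ · (2,4)O 2/4 ✓ · (2,5)X 1/3 ✓ · (2,7)O 2/3 ✓
Row 3: (3,3)X 1/3 ✓ · (3,6)X 2/4 ✓ · (3,7)O 1/3 ✓
Row 4: (4,1)X 0/0 ✓ · (4,3)X 1/1 ✓ · (4,7)X 1/2 ✓
Unsatisfied: (2,1) — 1 in total.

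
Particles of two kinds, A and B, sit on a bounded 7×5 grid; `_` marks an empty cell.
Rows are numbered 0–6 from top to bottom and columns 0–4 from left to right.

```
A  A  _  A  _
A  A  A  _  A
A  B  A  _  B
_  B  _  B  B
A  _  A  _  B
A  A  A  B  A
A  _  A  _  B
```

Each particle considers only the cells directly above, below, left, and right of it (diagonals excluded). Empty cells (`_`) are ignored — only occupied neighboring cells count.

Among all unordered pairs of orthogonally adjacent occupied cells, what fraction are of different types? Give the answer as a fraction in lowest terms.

Scan each occupied cell's neighbors to the right and below so each pair is counted once.
From row 0: 0 unlike of 3 pairs (running 0/3).
From row 1: 2 unlike of 6 pairs (running 2/9).
From row 2: 2 unlike of 4 pairs (running 4/13).
From row 3: 0 unlike of 2 pairs (running 4/15).
From row 4: 1 unlike of 3 pairs (running 5/18).
From row 5: 3 unlike of 7 pairs (running 8/25).
Total adjacent occupied pairs: 25; unlike-type pairs: 8.
8/25 is already in lowest terms.

8/25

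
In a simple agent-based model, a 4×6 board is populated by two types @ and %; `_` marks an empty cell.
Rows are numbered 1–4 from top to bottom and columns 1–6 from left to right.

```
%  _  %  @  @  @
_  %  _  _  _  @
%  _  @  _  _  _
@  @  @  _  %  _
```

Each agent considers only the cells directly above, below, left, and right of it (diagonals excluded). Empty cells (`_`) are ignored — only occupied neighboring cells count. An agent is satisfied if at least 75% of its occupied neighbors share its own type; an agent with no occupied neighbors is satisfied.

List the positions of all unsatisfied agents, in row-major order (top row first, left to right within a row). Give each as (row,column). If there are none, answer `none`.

(1,1)% 0/0 ok
(1,3)% 0/1 unhappy
(1,4)@ 1/2 unhappy
(1,5)@ 2/2 ok
(1,6)@ 2/2 ok
(2,2)% 0/0 ok
(2,6)@ 1/1 ok
(3,1)% 0/1 unhappy
(3,3)@ 1/1 ok
(4,1)@ 1/2 unhappy
(4,2)@ 2/2 ok
(4,3)@ 2/2 ok
(4,5)% 0/0 ok

(1,3), (1,4), (3,1), (4,1)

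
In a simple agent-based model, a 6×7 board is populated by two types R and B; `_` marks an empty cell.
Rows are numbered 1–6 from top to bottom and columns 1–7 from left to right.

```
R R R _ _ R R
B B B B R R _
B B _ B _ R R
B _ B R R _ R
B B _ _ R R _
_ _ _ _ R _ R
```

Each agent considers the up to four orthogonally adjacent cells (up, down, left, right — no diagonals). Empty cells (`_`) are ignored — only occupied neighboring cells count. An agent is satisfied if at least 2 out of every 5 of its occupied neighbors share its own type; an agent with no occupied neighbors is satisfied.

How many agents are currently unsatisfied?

Row 1: (1,1)R 1/2 ok · (1,2)R 2/3 ok · (1,3)R 1/2 ok · (1,6)R 2/2 ok · (1,7)R 1/1 ok
Row 2: (2,1)B 2/3 ok · (2,2)B 3/4 ok · (2,3)B 2/3 ok · (2,4)B 2/3 ok · (2,5)R 1/2 ok · (2,6)R 3/3 ok
Row 3: (3,1)B 3/3 ok · (3,2)B 2/2 ok · (3,4)B 1/2 ok · (3,6)R 2/2 ok · (3,7)R 2/2 ok
Row 4: (4,1)B 2/2 ok · (4,3)B 0/1 unhappy · (4,4)R 1/3 unhappy · (4,5)R 2/2 ok · (4,7)R 1/1 ok
Row 5: (5,1)B 2/2 ok · (5,2)B 1/1 ok · (5,5)R 3/3 ok · (5,6)R 1/1 ok
Row 6: (6,5)R 1/1 ok · (6,7)R 0/0 ok
Unsatisfied: (4,3), (4,4) — 2 in total.

2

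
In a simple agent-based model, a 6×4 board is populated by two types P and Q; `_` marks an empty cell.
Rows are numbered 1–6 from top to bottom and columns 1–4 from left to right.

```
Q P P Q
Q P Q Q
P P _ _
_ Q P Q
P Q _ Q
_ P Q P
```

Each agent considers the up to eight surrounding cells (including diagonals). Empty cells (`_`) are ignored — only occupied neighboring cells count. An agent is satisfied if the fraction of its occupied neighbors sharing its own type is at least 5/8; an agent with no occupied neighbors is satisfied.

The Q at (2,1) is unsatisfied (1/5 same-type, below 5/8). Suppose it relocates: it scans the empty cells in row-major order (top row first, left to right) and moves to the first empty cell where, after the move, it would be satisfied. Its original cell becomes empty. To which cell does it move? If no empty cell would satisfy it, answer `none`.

Vacating (2,1). Empty cells in order:
  (3,3): 4/7 same-type → still unsatisfied.
  (3,4): 3/4 same-type → satisfied — stop here.

(3,4)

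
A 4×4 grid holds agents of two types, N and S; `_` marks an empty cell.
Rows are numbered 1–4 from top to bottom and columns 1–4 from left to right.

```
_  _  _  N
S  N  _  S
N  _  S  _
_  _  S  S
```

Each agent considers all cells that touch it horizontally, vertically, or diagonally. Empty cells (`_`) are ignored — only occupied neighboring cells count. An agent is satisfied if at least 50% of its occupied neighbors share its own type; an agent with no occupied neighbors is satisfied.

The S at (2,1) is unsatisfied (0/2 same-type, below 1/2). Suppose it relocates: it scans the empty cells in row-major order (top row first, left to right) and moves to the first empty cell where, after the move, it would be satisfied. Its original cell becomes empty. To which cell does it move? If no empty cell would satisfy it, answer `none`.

Vacating (2,1). Empty cells in order:
  (1,1): 0/1 same-type → still unsatisfied.
  (1,2): 0/1 same-type → still unsatisfied.
  (1,3): 1/3 same-type → still unsatisfied.
  (2,3): 2/4 same-type → satisfied — stop here.

(2,3)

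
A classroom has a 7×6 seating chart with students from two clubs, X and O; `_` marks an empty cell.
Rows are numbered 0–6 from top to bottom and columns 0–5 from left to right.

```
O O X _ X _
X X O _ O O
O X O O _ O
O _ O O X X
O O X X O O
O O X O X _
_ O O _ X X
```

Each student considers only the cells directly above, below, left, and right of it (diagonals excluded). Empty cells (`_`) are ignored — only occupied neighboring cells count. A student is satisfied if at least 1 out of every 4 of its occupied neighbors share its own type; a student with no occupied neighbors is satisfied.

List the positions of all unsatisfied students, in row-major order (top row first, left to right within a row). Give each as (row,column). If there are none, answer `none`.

Row 0: (0,0)O 1/2 satisfied · (0,1)O 1/3 satisfied · (0,2)X 0/2 not · (0,4)X 0/1 not
Row 1: (1,0)X 1/3 satisfied · (1,1)X 2/4 satisfied · (1,2)O 1/3 satisfied · (1,4)O 1/2 satisfied · (1,5)O 2/2 satisfied
Row 2: (2,0)O 1/3 satisfied · (2,1)X 1/3 satisfied · (2,2)O 3/4 satisfied · (2,3)O 2/2 satisfied · (2,5)O 1/2 satisfied
Row 3: (3,0)O 2/2 satisfied · (3,2)O 2/3 satisfied · (3,3)O 2/4 satisfied · (3,4)X 1/3 satisfied · (3,5)X 1/3 satisfied
Row 4: (4,0)O 3/3 satisfied · (4,1)O 2/3 satisfied · (4,2)X 2/4 satisfied · (4,3)X 1/4 satisfied · (4,4)O 1/4 satisfied · (4,5)O 1/2 satisfied
Row 5: (5,0)O 2/2 satisfied · (5,1)O 3/4 satisfied · (5,2)X 1/4 satisfied · (5,3)O 0/3 not · (5,4)X 1/3 satisfied
Row 6: (6,1)O 2/2 satisfied · (6,2)O 1/2 satisfied · (6,4)X 2/2 satisfied · (6,5)X 1/1 satisfied

(0,2), (0,4), (5,3)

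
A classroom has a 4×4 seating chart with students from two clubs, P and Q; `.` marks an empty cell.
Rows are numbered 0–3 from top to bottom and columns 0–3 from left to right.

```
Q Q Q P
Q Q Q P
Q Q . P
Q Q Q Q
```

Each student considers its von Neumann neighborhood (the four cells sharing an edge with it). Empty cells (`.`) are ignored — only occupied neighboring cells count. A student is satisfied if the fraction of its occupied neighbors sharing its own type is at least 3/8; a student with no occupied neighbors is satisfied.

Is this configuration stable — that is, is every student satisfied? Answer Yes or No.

Yes

Row 0: (0,0)Q 2/2 ✓ · (0,1)Q 3/3 ✓ · (0,2)Q 2/3 ✓ · (0,3)P 1/2 ✓
Row 1: (1,0)Q 3/3 ✓ · (1,1)Q 4/4 ✓ · (1,2)Q 2/3 ✓ · (1,3)P 2/3 ✓
Row 2: (2,0)Q 3/3 ✓ · (2,1)Q 3/3 ✓ · (2,3)P 1/2 ✓
Row 3: (3,0)Q 2/2 ✓ · (3,1)Q 3/3 ✓ · (3,2)Q 2/2 ✓ · (3,3)Q 1/2 ✓
All meet the threshold, so the configuration is stable.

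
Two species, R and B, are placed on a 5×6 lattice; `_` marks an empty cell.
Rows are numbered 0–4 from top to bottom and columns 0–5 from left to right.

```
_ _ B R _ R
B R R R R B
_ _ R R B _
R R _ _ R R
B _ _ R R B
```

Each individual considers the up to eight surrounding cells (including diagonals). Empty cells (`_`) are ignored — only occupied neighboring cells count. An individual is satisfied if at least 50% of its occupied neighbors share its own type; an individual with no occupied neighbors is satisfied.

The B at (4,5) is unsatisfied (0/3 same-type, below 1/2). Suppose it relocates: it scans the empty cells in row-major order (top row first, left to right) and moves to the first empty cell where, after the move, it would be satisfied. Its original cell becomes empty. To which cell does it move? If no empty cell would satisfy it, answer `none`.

(0,0)

Vacating (4,5). Empty cells in order:
  (0,0): 1/2 same-type → satisfied — stop here.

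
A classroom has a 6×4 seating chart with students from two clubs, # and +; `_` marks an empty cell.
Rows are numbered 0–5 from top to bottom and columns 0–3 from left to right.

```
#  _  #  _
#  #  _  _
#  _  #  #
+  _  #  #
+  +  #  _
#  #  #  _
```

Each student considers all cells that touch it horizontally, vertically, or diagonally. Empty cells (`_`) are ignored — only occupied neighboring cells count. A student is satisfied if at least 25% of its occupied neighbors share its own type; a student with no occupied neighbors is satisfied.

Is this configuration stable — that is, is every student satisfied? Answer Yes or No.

Yes

Row 0: (0,0)# 2/2 ✓ · (0,2)# 1/1 ✓
Row 1: (1,0)# 3/3 ✓ · (1,1)# 5/5 ✓
Row 2: (2,0)# 2/3 ✓ · (2,2)# 4/4 ✓ · (2,3)# 3/3 ✓
Row 3: (3,0)+ 2/3 ✓ · (3,2)# 4/5 ✓ · (3,3)# 4/4 ✓
Row 4: (4,0)+ 2/4 ✓ · (4,1)+ 2/7 ✓ · (4,2)# 4/5 ✓
Row 5: (5,0)# 1/3 ✓ · (5,1)# 3/5 ✓ · (5,2)# 2/3 ✓
All meet the threshold, so the configuration is stable.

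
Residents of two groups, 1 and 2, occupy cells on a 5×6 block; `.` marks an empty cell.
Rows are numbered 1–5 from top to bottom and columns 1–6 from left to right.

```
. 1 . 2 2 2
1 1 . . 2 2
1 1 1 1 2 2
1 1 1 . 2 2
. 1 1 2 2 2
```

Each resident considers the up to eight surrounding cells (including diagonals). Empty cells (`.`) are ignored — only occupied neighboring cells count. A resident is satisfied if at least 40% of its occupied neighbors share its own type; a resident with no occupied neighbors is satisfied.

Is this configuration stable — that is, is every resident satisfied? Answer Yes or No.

(1,2)1 2/2 ok
(1,4)2 2/2 ok
(1,5)2 4/4 ok
(1,6)2 3/3 ok
(2,1)1 4/4 ok
(2,2)1 5/5 ok
(2,5)2 6/7 ok
(2,6)2 5/5 ok
(3,1)1 5/5 ok
(3,2)1 7/7 ok
(3,3)1 5/5 ok
(3,4)1 2/5 ok
(3,5)2 5/6 ok
(3,6)2 5/5 ok
(4,1)1 4/4 ok
(4,2)1 7/7 ok
(4,3)1 6/7 ok
(4,5)2 6/7 ok
(4,6)2 5/5 ok
(5,2)1 4/4 ok
(5,3)1 3/4 ok
(5,4)2 2/4 ok
(5,5)2 4/4 ok
(5,6)2 3/3 ok
All meet the threshold, so the configuration is stable.

Yes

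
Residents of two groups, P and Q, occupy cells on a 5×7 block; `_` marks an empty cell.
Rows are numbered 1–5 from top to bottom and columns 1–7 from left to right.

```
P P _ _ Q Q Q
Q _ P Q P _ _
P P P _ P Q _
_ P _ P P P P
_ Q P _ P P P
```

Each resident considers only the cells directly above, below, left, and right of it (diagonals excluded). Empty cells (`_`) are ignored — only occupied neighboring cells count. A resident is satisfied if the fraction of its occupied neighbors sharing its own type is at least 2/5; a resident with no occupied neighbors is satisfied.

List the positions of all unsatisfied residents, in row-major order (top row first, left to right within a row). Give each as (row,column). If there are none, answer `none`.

(1,1)P 1/2 ok
(1,2)P 1/1 ok
(1,5)Q 1/2 ok
(1,6)Q 2/2 ok
(1,7)Q 1/1 ok
(2,1)Q 0/2 unhappy
(2,3)P 1/2 ok
(2,4)Q 0/2 unhappy
(2,5)P 1/3 unhappy
(3,1)P 1/2 ok
(3,2)P 3/3 ok
(3,3)P 2/2 ok
(3,5)P 2/3 ok
(3,6)Q 0/2 unhappy
(4,2)P 1/2 ok
(4,4)P 1/1 ok
(4,5)P 4/4 ok
(4,6)P 3/4 ok
(4,7)P 2/2 ok
(5,2)Q 0/2 unhappy
(5,3)P 0/1 unhappy
(5,5)P 2/2 ok
(5,6)P 3/3 ok
(5,7)P 2/2 ok

(2,1), (2,4), (2,5), (3,6), (5,2), (5,3)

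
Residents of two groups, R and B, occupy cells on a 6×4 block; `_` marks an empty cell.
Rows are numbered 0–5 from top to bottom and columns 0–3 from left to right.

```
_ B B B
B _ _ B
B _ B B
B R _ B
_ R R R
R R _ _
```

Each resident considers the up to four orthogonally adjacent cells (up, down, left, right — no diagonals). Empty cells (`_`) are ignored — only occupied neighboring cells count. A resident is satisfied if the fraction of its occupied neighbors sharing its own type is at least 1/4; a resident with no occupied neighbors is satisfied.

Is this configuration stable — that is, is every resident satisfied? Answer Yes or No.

Yes

Row 0: (0,1)B 1/1 satisfied · (0,2)B 2/2 satisfied · (0,3)B 2/2 satisfied
Row 1: (1,0)B 1/1 satisfied · (1,3)B 2/2 satisfied
Row 2: (2,0)B 2/2 satisfied · (2,2)B 1/1 satisfied · (2,3)B 3/3 satisfied
Row 3: (3,0)B 1/2 satisfied · (3,1)R 1/2 satisfied · (3,3)B 1/2 satisfied
Row 4: (4,1)R 3/3 satisfied · (4,2)R 2/2 satisfied · (4,3)R 1/2 satisfied
Row 5: (5,0)R 1/1 satisfied · (5,1)R 2/2 satisfied
All meet the threshold, so the configuration is stable.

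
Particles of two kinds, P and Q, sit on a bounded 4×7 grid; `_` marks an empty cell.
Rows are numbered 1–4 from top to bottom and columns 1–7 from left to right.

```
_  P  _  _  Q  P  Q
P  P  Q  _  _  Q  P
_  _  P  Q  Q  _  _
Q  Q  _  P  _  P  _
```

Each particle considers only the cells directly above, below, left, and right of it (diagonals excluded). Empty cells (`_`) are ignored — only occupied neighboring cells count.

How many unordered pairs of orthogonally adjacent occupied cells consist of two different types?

9

Scan each occupied cell's neighbors to the right and below so each pair is counted once.
Row 1: P(1,2)–P(2,2)= Q(1,5)–P(1,6)≠ P(1,6)–Q(1,7)≠ P(1,6)–Q(2,6)≠ Q(1,7)–P(2,7)≠  → 4/5 unlike.
Row 2: P(2,1)–P(2,2)= P(2,2)–Q(2,3)≠ Q(2,3)–P(3,3)≠ Q(2,6)–P(2,7)≠  → 3/4 unlike.
Row 3: P(3,3)–Q(3,4)≠ Q(3,4)–Q(3,5)= Q(3,4)–P(4,4)≠  → 2/3 unlike.
Row 4: Q(4,1)–Q(4,2)=  → 0/1 unlike.
Total adjacent occupied pairs: 13; unlike-type pairs: 9.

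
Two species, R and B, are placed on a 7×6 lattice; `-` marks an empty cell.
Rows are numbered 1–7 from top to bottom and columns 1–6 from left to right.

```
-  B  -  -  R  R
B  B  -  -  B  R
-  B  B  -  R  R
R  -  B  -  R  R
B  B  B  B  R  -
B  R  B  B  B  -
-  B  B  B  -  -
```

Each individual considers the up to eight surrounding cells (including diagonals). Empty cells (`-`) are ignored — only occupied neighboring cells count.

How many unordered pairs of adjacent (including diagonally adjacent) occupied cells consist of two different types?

Scan each occupied cell's neighbors to the right and below (and the two forward diagonals) so each pair is counted once.
Row 1: B(1,2)–B(2,2)= B(1,2)–B(2,1)= R(1,5)–R(1,6)= R(1,5)–B(2,5)≠ R(1,5)–R(2,6)= R(1,6)–R(2,6)= R(1,6)–B(2,5)≠  → 2/7 unlike.
Row 2: B(2,1)–B(2,2)= B(2,1)–B(3,2)= B(2,2)–B(3,2)= B(2,2)–B(3,3)= B(2,5)–R(2,6)≠ B(2,5)–R(3,5)≠ B(2,5)–R(3,6)≠ R(2,6)–R(3,6)= R(2,6)–R(3,5)=  → 3/9 unlike.
Row 3: B(3,2)–B(3,3)= B(3,2)–B(4,3)= B(3,2)–R(4,1)≠ B(3,3)–B(4,3)= R(3,5)–R(3,6)= R(3,5)–R(4,5)= R(3,5)–R(4,6)= R(3,6)–R(4,6)= R(3,6)–R(4,5)=  → 1/9 unlike.
Row 4: R(4,1)–B(5,1)≠ R(4,1)–B(5,2)≠ B(4,3)–B(5,3)= B(4,3)–B(5,4)= B(4,3)–B(5,2)= R(4,5)–R(4,6)= R(4,5)–R(5,5)= R(4,5)–B(5,4)≠ R(4,6)–R(5,5)=  → 3/9 unlike.
Row 5: B(5,1)–B(5,2)= B(5,1)–B(6,1)= B(5,1)–R(6,2)≠ B(5,2)–B(5,3)= B(5,2)–R(6,2)≠ B(5,2)–B(6,3)= B(5,2)–B(6,1)= B(5,3)–B(5,4)= B(5,3)–B(6,3)= B(5,3)–B(6,4)= B(5,3)–R(6,2)≠ B(5,4)–R(5,5)≠ B(5,4)–B(6,4)= B(5,4)–B(6,5)= B(5,4)–B(6,3)= R(5,5)–B(6,5)≠ R(5,5)–B(6,4)≠  → 6/17 unlike.
Row 6: B(6,1)–R(6,2)≠ B(6,1)–B(7,2)= R(6,2)–B(6,3)≠ R(6,2)–B(7,2)≠ R(6,2)–B(7,3)≠ B(6,3)–B(6,4)= B(6,3)–B(7,3)= B(6,3)–B(7,4)= B(6,3)–B(7,2)= B(6,4)–B(6,5)= B(6,4)–B(7,4)= B(6,4)–B(7,3)= B(6,5)–B(7,4)=  → 4/13 unlike.
Row 7: B(7,2)–B(7,3)= B(7,3)–B(7,4)=  → 0/2 unlike.
Total adjacent occupied pairs: 66; unlike-type pairs: 19.

19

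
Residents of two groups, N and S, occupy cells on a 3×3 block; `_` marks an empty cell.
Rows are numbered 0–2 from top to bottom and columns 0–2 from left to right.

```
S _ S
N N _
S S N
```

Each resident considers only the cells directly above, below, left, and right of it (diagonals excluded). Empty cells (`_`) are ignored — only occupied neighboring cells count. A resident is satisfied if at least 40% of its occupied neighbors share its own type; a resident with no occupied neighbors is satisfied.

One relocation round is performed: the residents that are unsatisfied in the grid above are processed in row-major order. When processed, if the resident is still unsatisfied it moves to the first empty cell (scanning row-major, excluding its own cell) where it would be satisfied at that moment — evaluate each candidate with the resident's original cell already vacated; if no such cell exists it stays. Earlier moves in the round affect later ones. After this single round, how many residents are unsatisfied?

2

Initially unsatisfied (in order): (0,0), (1,0), (2,1), (2,2).
  (0,0) → (0,1).
  (1,0): now satisfied by earlier moves; stays.
  (2,1) → (0,0).
  (2,2): now satisfied by earlier moves; stays.
Resulting grid:
S S S
N N _
S _ N
Unsatisfied now: (1,0), (2,0).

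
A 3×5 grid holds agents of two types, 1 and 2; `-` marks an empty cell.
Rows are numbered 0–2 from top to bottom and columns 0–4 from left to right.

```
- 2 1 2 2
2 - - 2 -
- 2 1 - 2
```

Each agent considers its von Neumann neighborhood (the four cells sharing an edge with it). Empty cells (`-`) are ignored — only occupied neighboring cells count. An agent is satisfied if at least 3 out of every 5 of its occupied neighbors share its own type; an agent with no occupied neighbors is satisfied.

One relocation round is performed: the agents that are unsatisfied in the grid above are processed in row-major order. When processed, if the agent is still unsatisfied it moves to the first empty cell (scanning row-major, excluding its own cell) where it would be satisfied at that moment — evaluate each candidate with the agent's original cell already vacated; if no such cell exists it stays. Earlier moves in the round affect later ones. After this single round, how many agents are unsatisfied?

1

Initially unsatisfied (in order): (0,1), (0,2), (2,1), (2,2).
  (0,1) → (0,0).
  (0,2): no empty cell satisfies it; stays.
  (2,1) → (1,1).
  (2,2): now satisfied by earlier moves; stays.
Resulting grid:
2 - 1 2 2
2 2 - 2 -
- - 1 - 2
Unsatisfied now: (0,2).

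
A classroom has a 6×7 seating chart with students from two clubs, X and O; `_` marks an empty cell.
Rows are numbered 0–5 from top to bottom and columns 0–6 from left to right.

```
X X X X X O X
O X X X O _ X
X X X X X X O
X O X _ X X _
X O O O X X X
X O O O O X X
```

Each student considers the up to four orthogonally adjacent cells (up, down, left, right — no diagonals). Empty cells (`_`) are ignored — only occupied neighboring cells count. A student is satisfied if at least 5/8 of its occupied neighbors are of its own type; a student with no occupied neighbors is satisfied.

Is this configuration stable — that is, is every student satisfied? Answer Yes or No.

No

Row 0: (0,0)X 1/2 ✗ · (0,1)X 3/3 ✓ · (0,2)X 3/3 ✓ · (0,3)X 3/3 ✓ · (0,4)X 1/3 ✗ · (0,5)O 0/2 ✗ · (0,6)X 1/2 ✗
Row 1: (1,0)O 0/3 ✗ · (1,1)X 3/4 ✓ · (1,2)X 4/4 ✓ · (1,3)X 3/4 ✓ · (1,4)O 0/3 ✗ · (1,6)X 1/2 ✗
Row 2: (2,0)X 2/3 ✓ · (2,1)X 3/4 ✓ · (2,2)X 4/4 ✓ · (2,3)X 3/3 ✓ · (2,4)X 3/4 ✓ · (2,5)X 2/3 ✓ · (2,6)O 0/2 ✗
Row 3: (3,0)X 2/3 ✓ · (3,1)O 1/4 ✗ · (3,2)X 1/3 ✗ · (3,4)X 3/3 ✓ · (3,5)X 3/3 ✓
Row 4: (4,0)X 2/3 ✓ · (4,1)O 3/4 ✓ · (4,2)O 3/4 ✓ · (4,3)O 2/3 ✓ · (4,4)X 2/4 ✗ · (4,5)X 4/4 ✓ · (4,6)X 2/2 ✓
Row 5: (5,0)X 1/2 ✗ · (5,1)O 2/3 ✓ · (5,2)O 3/3 ✓ · (5,3)O 3/3 ✓ · (5,4)O 1/3 ✗ · (5,5)X 2/3 ✓ · (5,6)X 2/2 ✓
For instance (0,0) has only 1/2 same-type neighbors, below 5/8.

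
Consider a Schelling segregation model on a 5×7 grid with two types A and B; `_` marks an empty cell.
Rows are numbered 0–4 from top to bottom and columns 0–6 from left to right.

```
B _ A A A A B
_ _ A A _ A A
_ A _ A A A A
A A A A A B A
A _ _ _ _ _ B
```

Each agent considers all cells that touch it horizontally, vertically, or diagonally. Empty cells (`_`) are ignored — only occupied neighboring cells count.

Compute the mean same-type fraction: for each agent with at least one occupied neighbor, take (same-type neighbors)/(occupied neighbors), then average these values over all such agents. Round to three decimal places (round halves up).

Row 0: (0,0)B — no occupied neighbors · (0,2)A 3/3 · (0,3)A 4/4 · (0,4)A 4/4 · (0,5)A 3/4 · (0,6)B 0/3
Row 1: (1,2)A 5/5 · (1,3)A 6/6 · (1,5)A 6/7 · (1,6)A 4/5
Row 2: (2,1)A 4/4 · (2,3)A 6/6 · (2,4)A 6/7 · (2,5)A 6/7 · (2,6)A 4/5
Row 3: (3,0)A 3/3 · (3,1)A 4/4 · (3,2)A 4/4 · (3,3)A 4/4 · (3,4)A 4/5 · (3,5)B 1/6 · (3,6)A 2/4
Row 4: (4,0)A 2/2 · (4,6)B 1/2
Sum over 23 agents: 3/3 + 4/4 + 4/4 + 3/4 + 0/3 + 5/5 + 6/6 + 6/7 + 4/5 + 4/4 + 6/6 + 6/7 + 6/7 + 4/5 + 3/3 + 4/4 + 4/4 + 4/4 + 4/5 + 1/6 + 2/4 + 2/2 + 1/2 = 7933/420; mean = 7933/420 ÷ 23 = 7933/9660 = 0.821221… → 0.821.

0.821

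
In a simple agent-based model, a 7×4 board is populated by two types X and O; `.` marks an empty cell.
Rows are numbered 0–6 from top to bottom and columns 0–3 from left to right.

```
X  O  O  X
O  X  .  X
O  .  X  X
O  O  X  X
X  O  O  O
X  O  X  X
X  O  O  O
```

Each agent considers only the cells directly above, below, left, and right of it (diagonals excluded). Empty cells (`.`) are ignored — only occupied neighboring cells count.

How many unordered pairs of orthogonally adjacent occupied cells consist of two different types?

Scan each occupied cell's neighbors to the right and below so each pair is counted once.
Row 0: X(0,0)–O(0,1)≠ X(0,0)–O(1,0)≠ O(0,1)–O(0,2)= O(0,1)–X(1,1)≠ O(0,2)–X(0,3)≠ X(0,3)–X(1,3)=  → 4/6 unlike.
Row 1: O(1,0)–X(1,1)≠ O(1,0)–O(2,0)= X(1,3)–X(2,3)=  → 1/3 unlike.
Row 2: O(2,0)–O(3,0)= X(2,2)–X(2,3)= X(2,2)–X(3,2)= X(2,3)–X(3,3)=  → 0/4 unlike.
Row 3: O(3,0)–O(3,1)= O(3,0)–X(4,0)≠ O(3,1)–X(3,2)≠ O(3,1)–O(4,1)= X(3,2)–X(3,3)= X(3,2)–O(4,2)≠ X(3,3)–O(4,3)≠  → 4/7 unlike.
Row 4: X(4,0)–O(4,1)≠ X(4,0)–X(5,0)= O(4,1)–O(4,2)= O(4,1)–O(5,1)= O(4,2)–O(4,3)= O(4,2)–X(5,2)≠ O(4,3)–X(5,3)≠  → 3/7 unlike.
Row 5: X(5,0)–O(5,1)≠ X(5,0)–X(6,0)= O(5,1)–X(5,2)≠ O(5,1)–O(6,1)= X(5,2)–X(5,3)= X(5,2)–O(6,2)≠ X(5,3)–O(6,3)≠  → 4/7 unlike.
Row 6: X(6,0)–O(6,1)≠ O(6,1)–O(6,2)= O(6,2)–O(6,3)=  → 1/3 unlike.
Total adjacent occupied pairs: 37; unlike-type pairs: 17.

17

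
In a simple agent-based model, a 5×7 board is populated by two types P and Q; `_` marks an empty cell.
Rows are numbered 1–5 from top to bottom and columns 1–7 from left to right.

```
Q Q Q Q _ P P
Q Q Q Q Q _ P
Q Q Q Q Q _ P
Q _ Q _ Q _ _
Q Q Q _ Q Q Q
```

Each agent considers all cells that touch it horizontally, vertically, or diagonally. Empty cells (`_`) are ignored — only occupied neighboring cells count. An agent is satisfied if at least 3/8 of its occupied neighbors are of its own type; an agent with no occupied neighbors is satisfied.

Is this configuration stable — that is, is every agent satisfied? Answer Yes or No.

Row 1: (1,1)Q 3/3 satisfied · (1,2)Q 5/5 satisfied · (1,3)Q 5/5 satisfied · (1,4)Q 4/4 satisfied · (1,6)P 2/3 satisfied · (1,7)P 2/2 satisfied
Row 2: (2,1)Q 5/5 satisfied · (2,2)Q 8/8 satisfied · (2,3)Q 8/8 satisfied · (2,4)Q 7/7 satisfied · (2,5)Q 4/5 satisfied · (2,7)P 3/3 satisfied
Row 3: (3,1)Q 4/4 satisfied · (3,2)Q 7/7 satisfied · (3,3)Q 6/6 satisfied · (3,4)Q 7/7 satisfied · (3,5)Q 4/4 satisfied · (3,7)P 1/1 satisfied
Row 4: (4,1)Q 4/4 satisfied · (4,3)Q 5/5 satisfied · (4,5)Q 4/4 satisfied
Row 5: (5,1)Q 2/2 satisfied · (5,2)Q 4/4 satisfied · (5,3)Q 2/2 satisfied · (5,5)Q 2/2 satisfied · (5,6)Q 3/3 satisfied · (5,7)Q 1/1 satisfied
All meet the threshold, so the configuration is stable.

Yes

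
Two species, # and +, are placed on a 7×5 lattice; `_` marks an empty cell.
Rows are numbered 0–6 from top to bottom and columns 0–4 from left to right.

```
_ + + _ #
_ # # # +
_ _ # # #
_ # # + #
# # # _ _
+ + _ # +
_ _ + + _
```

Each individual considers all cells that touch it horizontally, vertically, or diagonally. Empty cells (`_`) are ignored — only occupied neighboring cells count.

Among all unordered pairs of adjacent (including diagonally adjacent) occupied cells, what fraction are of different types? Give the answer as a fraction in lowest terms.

Scan each occupied cell's neighbors to the right and below (and the two forward diagonals) so each pair is counted once.
Row 0: +(0,1)–+(0,2)= +(0,1)–#(1,1)≠ +(0,1)–#(1,2)≠ +(0,2)–#(1,2)≠ +(0,2)–#(1,3)≠ +(0,2)–#(1,1)≠ #(0,4)–+(1,4)≠ #(0,4)–#(1,3)=  → 6/8 unlike.
Row 1: #(1,1)–#(1,2)= #(1,1)–#(2,2)= #(1,2)–#(1,3)= #(1,2)–#(2,2)= #(1,2)–#(2,3)= #(1,3)–+(1,4)≠ #(1,3)–#(2,3)= #(1,3)–#(2,4)= #(1,3)–#(2,2)= +(1,4)–#(2,4)≠ +(1,4)–#(2,3)≠  → 3/11 unlike.
Row 2: #(2,2)–#(2,3)= #(2,2)–#(3,2)= #(2,2)–+(3,3)≠ #(2,2)–#(3,1)= #(2,3)–#(2,4)= #(2,3)–+(3,3)≠ #(2,3)–#(3,4)= #(2,3)–#(3,2)= #(2,4)–#(3,4)= #(2,4)–+(3,3)≠  → 3/10 unlike.
Row 3: #(3,1)–#(3,2)= #(3,1)–#(4,1)= #(3,1)–#(4,2)= #(3,1)–#(4,0)= #(3,2)–+(3,3)≠ #(3,2)–#(4,2)= #(3,2)–#(4,1)= +(3,3)–#(3,4)≠ +(3,3)–#(4,2)≠  → 3/9 unlike.
Row 4: #(4,0)–#(4,1)= #(4,0)–+(5,0)≠ #(4,0)–+(5,1)≠ #(4,1)–#(4,2)= #(4,1)–+(5,1)≠ #(4,1)–+(5,0)≠ #(4,2)–#(5,3)= #(4,2)–+(5,1)≠  → 5/8 unlike.
Row 5: +(5,0)–+(5,1)= +(5,1)–+(6,2)= #(5,3)–+(5,4)≠ #(5,3)–+(6,3)≠ #(5,3)–+(6,2)≠ +(5,4)–+(6,3)=  → 3/6 unlike.
Row 6: +(6,2)–+(6,3)=  → 0/1 unlike.
Total adjacent occupied pairs: 53; unlike-type pairs: 23.
23/53 is already in lowest terms.

23/53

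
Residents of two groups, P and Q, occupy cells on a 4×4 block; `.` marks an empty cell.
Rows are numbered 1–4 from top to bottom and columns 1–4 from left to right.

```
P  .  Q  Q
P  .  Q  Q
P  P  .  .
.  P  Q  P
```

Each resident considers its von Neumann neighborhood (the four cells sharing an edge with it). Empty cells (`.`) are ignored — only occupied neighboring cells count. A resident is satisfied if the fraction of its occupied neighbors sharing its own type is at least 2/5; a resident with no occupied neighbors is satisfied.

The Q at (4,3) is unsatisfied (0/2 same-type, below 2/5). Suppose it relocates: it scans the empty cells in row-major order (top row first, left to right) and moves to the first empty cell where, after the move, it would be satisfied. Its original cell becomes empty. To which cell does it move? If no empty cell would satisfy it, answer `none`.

(1,2)

Vacating (4,3). Empty cells in order:
  (1,2): 1/2 same-type → satisfied — stop here.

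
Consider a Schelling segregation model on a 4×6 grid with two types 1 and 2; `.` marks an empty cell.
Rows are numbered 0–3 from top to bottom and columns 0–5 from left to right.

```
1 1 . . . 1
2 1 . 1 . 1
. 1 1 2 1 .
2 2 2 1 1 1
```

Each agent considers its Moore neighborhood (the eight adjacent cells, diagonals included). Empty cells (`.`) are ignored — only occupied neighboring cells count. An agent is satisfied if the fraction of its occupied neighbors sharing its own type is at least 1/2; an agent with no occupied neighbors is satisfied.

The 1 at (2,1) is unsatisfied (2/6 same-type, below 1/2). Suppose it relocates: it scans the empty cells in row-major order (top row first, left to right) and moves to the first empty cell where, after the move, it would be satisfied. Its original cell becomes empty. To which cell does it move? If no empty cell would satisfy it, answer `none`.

(0,2)

Vacating (2,1). Empty cells in order:
  (0,2): 3/3 same-type → satisfied — stop here.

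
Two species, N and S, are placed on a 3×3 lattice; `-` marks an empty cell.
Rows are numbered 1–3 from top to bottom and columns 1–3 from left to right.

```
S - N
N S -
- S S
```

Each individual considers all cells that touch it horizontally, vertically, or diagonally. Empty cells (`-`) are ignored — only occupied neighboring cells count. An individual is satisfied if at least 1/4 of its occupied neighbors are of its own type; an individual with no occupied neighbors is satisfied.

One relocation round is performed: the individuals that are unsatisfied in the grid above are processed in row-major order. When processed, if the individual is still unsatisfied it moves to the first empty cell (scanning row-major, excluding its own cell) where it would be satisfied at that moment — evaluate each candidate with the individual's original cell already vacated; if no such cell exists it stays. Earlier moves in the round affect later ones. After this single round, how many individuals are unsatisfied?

0

Initially unsatisfied (in order): (1,3), (2,1).
  (1,3) → (1,2).
  (2,1): now satisfied by earlier moves; stays.
Resulting grid:
S N -
N S -
- S S
All satisfied now.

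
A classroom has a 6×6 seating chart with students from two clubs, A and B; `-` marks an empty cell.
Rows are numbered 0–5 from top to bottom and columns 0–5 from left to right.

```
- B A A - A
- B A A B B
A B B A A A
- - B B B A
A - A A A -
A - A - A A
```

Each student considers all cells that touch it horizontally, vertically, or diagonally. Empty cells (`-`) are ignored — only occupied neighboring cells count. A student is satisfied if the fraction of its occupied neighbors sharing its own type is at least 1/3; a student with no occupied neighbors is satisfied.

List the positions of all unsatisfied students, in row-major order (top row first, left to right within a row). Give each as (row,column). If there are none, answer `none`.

(0,1)B 1/3 satisfied
(0,2)A 3/5 satisfied
(0,3)A 3/4 satisfied
(0,5)A 0/2 not
(1,1)B 3/6 satisfied
(1,2)A 4/8 satisfied
(1,3)A 5/7 satisfied
(1,4)B 1/7 not
(1,5)B 1/4 not
(2,0)A 0/2 not
(2,1)B 3/5 satisfied
(2,2)B 4/7 satisfied
(2,3)A 3/8 satisfied
(2,4)A 4/8 satisfied
(2,5)A 2/5 satisfied
(3,2)B 3/6 satisfied
(3,3)B 3/8 satisfied
(3,4)B 1/7 not
(3,5)A 3/4 satisfied
(4,0)A 1/1 satisfied
(4,2)A 2/4 satisfied
(4,3)A 4/7 satisfied
(4,4)A 4/6 satisfied
(5,0)A 1/1 satisfied
(5,2)A 2/2 satisfied
(5,4)A 3/3 satisfied
(5,5)A 2/2 satisfied

(0,5), (1,4), (1,5), (2,0), (3,4)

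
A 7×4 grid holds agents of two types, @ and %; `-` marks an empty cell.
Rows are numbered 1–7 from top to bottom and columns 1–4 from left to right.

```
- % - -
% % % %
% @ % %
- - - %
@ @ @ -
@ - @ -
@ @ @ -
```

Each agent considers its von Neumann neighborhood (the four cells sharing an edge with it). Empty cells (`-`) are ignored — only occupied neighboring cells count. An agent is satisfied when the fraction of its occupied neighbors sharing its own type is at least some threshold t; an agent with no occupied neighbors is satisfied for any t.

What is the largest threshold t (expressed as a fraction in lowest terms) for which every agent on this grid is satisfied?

Row 1: (1,2)% 1/1
Row 2: (2,1)% 2/2 · (2,2)% 3/4 · (2,3)% 3/3 · (2,4)% 2/2
Row 3: (3,1)% 1/2 · (3,2)@ 0/3 · (3,3)% 2/3 · (3,4)% 3/3
Row 4: (4,4)% 1/1
Row 5: (5,1)@ 2/2 · (5,2)@ 2/2 · (5,3)@ 2/2
Row 6: (6,1)@ 2/2 · (6,3)@ 2/2
Row 7: (7,1)@ 2/2 · (7,2)@ 2/2 · (7,3)@ 2/2
The smallest same-type fraction is 0/3 at (3,2), which reduces to 0/1. Any threshold above that leaves this agent unsatisfied.

0/1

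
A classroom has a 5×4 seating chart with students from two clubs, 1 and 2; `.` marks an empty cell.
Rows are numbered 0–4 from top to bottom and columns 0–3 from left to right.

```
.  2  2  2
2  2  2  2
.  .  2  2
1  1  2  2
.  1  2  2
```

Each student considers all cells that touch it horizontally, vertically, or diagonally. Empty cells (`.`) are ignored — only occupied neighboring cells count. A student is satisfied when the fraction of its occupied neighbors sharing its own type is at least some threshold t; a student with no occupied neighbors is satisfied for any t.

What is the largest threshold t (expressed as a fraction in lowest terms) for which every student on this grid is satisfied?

Row 0: (0,1)2 4/4 · (0,2)2 5/5 · (0,3)2 3/3
Row 1: (1,0)2 2/2 · (1,1)2 5/5 · (1,2)2 7/7 · (1,3)2 5/5
Row 2: (2,2)2 6/7 · (2,3)2 5/5
Row 3: (3,0)1 2/2 · (3,1)1 2/5 · (3,2)2 5/7 · (3,3)2 5/5
Row 4: (4,1)1 2/4 · (4,2)2 3/5 · (4,3)2 3/3
The smallest same-type fraction is 2/5 at (3,1), which reduces to 2/5. Any threshold above that leaves this student unsatisfied.

2/5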